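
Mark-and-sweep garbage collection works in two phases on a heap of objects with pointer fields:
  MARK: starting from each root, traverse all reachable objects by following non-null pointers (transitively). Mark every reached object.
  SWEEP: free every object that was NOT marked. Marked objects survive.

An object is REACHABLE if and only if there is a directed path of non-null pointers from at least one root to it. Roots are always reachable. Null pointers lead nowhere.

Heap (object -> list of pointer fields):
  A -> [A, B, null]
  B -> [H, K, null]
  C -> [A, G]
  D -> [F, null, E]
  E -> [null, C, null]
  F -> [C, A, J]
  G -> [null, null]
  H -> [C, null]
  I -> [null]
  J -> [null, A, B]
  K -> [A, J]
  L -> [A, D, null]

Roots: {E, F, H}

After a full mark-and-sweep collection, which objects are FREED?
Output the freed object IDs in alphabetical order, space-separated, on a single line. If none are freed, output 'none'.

Answer: D I L

Derivation:
Roots: E F H
Mark E: refs=null C null, marked=E
Mark F: refs=C A J, marked=E F
Mark H: refs=C null, marked=E F H
Mark C: refs=A G, marked=C E F H
Mark A: refs=A B null, marked=A C E F H
Mark J: refs=null A B, marked=A C E F H J
Mark G: refs=null null, marked=A C E F G H J
Mark B: refs=H K null, marked=A B C E F G H J
Mark K: refs=A J, marked=A B C E F G H J K
Unmarked (collected): D I L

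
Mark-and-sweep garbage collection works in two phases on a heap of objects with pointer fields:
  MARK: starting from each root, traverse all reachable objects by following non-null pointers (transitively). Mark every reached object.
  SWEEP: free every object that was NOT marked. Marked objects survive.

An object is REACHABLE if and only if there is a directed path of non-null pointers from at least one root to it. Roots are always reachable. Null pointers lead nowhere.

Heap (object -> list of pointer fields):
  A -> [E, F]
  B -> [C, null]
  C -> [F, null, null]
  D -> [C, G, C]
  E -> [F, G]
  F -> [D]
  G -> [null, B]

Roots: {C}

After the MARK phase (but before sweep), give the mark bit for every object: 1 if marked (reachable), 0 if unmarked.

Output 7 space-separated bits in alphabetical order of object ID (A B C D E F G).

Answer: 0 1 1 1 0 1 1

Derivation:
Roots: C
Mark C: refs=F null null, marked=C
Mark F: refs=D, marked=C F
Mark D: refs=C G C, marked=C D F
Mark G: refs=null B, marked=C D F G
Mark B: refs=C null, marked=B C D F G
Unmarked (collected): A E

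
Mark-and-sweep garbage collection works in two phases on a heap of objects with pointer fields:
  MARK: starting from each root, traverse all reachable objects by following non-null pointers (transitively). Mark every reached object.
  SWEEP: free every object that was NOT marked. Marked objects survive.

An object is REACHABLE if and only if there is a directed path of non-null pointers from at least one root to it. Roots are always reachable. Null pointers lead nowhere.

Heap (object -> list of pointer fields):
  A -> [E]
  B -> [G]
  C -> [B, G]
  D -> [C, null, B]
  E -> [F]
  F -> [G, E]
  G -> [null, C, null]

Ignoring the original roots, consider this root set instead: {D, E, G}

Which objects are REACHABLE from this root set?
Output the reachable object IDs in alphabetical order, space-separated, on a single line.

Roots: D E G
Mark D: refs=C null B, marked=D
Mark E: refs=F, marked=D E
Mark G: refs=null C null, marked=D E G
Mark C: refs=B G, marked=C D E G
Mark B: refs=G, marked=B C D E G
Mark F: refs=G E, marked=B C D E F G
Unmarked (collected): A

Answer: B C D E F G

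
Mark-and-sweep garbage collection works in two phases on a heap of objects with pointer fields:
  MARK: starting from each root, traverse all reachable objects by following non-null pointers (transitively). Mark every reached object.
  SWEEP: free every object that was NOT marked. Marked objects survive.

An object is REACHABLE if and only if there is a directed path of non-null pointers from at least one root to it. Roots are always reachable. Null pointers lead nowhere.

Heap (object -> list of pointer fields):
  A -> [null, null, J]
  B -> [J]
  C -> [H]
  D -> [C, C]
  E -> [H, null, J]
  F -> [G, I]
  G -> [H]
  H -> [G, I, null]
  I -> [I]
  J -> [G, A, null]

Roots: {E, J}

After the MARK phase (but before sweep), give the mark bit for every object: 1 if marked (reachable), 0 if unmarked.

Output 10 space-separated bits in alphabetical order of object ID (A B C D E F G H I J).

Roots: E J
Mark E: refs=H null J, marked=E
Mark J: refs=G A null, marked=E J
Mark H: refs=G I null, marked=E H J
Mark G: refs=H, marked=E G H J
Mark A: refs=null null J, marked=A E G H J
Mark I: refs=I, marked=A E G H I J
Unmarked (collected): B C D F

Answer: 1 0 0 0 1 0 1 1 1 1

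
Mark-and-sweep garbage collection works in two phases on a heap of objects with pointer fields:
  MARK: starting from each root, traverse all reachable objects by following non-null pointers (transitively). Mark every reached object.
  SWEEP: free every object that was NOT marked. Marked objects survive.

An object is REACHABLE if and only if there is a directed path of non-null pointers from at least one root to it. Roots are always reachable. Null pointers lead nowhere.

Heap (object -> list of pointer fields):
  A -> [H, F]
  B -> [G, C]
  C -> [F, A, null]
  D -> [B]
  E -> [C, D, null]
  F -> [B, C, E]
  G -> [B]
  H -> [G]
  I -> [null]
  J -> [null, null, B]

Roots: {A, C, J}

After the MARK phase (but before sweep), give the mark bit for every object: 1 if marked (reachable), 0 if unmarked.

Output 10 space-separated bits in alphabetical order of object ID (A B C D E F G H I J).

Answer: 1 1 1 1 1 1 1 1 0 1

Derivation:
Roots: A C J
Mark A: refs=H F, marked=A
Mark C: refs=F A null, marked=A C
Mark J: refs=null null B, marked=A C J
Mark H: refs=G, marked=A C H J
Mark F: refs=B C E, marked=A C F H J
Mark B: refs=G C, marked=A B C F H J
Mark G: refs=B, marked=A B C F G H J
Mark E: refs=C D null, marked=A B C E F G H J
Mark D: refs=B, marked=A B C D E F G H J
Unmarked (collected): I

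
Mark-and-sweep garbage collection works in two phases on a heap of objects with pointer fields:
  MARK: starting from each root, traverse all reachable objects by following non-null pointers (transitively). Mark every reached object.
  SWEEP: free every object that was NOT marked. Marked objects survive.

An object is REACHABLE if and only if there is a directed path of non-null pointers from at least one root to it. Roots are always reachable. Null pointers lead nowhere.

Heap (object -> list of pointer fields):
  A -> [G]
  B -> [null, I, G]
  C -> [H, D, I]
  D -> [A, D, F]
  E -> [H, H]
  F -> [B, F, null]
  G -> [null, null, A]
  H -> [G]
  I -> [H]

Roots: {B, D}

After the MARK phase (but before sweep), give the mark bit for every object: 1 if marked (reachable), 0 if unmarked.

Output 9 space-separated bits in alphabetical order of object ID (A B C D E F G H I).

Answer: 1 1 0 1 0 1 1 1 1

Derivation:
Roots: B D
Mark B: refs=null I G, marked=B
Mark D: refs=A D F, marked=B D
Mark I: refs=H, marked=B D I
Mark G: refs=null null A, marked=B D G I
Mark A: refs=G, marked=A B D G I
Mark F: refs=B F null, marked=A B D F G I
Mark H: refs=G, marked=A B D F G H I
Unmarked (collected): C E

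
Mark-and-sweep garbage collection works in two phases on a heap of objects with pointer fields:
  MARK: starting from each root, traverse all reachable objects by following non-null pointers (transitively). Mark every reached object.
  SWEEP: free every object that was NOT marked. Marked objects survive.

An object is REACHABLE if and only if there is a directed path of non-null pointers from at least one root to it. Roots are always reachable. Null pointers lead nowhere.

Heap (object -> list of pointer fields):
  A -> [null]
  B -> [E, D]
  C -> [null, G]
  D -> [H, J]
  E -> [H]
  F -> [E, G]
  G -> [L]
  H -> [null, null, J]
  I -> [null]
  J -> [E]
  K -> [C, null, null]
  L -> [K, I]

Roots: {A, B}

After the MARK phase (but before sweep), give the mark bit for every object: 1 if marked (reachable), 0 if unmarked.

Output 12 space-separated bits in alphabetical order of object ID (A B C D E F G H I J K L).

Roots: A B
Mark A: refs=null, marked=A
Mark B: refs=E D, marked=A B
Mark E: refs=H, marked=A B E
Mark D: refs=H J, marked=A B D E
Mark H: refs=null null J, marked=A B D E H
Mark J: refs=E, marked=A B D E H J
Unmarked (collected): C F G I K L

Answer: 1 1 0 1 1 0 0 1 0 1 0 0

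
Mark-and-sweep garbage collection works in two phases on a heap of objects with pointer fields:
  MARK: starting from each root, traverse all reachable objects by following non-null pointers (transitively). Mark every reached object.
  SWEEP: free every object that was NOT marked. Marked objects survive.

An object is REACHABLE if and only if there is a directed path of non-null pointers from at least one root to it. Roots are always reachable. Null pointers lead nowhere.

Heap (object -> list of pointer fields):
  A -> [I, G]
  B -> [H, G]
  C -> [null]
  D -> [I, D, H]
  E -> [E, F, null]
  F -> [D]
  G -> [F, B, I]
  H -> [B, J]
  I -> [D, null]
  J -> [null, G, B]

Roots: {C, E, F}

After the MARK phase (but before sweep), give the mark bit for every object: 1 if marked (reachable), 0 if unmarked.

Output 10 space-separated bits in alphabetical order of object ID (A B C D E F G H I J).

Roots: C E F
Mark C: refs=null, marked=C
Mark E: refs=E F null, marked=C E
Mark F: refs=D, marked=C E F
Mark D: refs=I D H, marked=C D E F
Mark I: refs=D null, marked=C D E F I
Mark H: refs=B J, marked=C D E F H I
Mark B: refs=H G, marked=B C D E F H I
Mark J: refs=null G B, marked=B C D E F H I J
Mark G: refs=F B I, marked=B C D E F G H I J
Unmarked (collected): A

Answer: 0 1 1 1 1 1 1 1 1 1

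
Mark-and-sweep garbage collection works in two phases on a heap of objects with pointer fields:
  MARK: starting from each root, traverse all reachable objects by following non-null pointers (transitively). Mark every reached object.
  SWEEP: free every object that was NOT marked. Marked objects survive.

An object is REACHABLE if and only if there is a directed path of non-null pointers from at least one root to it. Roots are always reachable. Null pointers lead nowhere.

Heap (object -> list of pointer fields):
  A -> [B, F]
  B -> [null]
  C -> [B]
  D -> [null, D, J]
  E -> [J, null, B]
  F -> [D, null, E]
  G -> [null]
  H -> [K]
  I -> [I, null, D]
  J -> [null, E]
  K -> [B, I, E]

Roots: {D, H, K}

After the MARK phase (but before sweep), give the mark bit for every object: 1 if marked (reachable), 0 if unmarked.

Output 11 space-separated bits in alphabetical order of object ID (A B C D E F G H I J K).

Answer: 0 1 0 1 1 0 0 1 1 1 1

Derivation:
Roots: D H K
Mark D: refs=null D J, marked=D
Mark H: refs=K, marked=D H
Mark K: refs=B I E, marked=D H K
Mark J: refs=null E, marked=D H J K
Mark B: refs=null, marked=B D H J K
Mark I: refs=I null D, marked=B D H I J K
Mark E: refs=J null B, marked=B D E H I J K
Unmarked (collected): A C F G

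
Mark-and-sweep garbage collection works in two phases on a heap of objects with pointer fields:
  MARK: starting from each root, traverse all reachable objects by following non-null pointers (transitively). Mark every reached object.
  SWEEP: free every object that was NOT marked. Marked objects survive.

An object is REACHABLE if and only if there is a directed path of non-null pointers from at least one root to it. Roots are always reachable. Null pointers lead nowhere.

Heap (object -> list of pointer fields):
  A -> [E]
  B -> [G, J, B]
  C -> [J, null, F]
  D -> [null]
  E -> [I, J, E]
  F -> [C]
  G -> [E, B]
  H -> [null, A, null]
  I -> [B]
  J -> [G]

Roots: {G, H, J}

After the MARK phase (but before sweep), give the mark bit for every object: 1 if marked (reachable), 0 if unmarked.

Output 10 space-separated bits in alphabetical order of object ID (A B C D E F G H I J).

Answer: 1 1 0 0 1 0 1 1 1 1

Derivation:
Roots: G H J
Mark G: refs=E B, marked=G
Mark H: refs=null A null, marked=G H
Mark J: refs=G, marked=G H J
Mark E: refs=I J E, marked=E G H J
Mark B: refs=G J B, marked=B E G H J
Mark A: refs=E, marked=A B E G H J
Mark I: refs=B, marked=A B E G H I J
Unmarked (collected): C D F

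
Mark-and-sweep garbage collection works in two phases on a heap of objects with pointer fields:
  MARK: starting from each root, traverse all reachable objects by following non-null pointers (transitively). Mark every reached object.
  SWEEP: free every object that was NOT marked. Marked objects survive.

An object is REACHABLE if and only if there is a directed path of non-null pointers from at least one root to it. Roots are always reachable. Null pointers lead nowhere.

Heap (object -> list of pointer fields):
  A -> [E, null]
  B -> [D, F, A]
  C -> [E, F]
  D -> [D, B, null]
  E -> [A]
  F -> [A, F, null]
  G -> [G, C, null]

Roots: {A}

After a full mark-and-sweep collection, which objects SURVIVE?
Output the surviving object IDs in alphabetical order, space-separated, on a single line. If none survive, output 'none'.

Roots: A
Mark A: refs=E null, marked=A
Mark E: refs=A, marked=A E
Unmarked (collected): B C D F G

Answer: A E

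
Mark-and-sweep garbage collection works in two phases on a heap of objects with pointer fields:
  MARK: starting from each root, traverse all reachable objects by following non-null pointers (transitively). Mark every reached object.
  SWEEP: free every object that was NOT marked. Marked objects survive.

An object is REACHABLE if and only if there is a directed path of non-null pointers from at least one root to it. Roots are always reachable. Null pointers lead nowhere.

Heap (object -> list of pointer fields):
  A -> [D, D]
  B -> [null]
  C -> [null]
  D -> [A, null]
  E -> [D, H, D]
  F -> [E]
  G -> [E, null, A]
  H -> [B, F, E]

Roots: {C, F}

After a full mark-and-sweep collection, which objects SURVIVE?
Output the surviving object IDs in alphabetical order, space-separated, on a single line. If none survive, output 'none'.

Roots: C F
Mark C: refs=null, marked=C
Mark F: refs=E, marked=C F
Mark E: refs=D H D, marked=C E F
Mark D: refs=A null, marked=C D E F
Mark H: refs=B F E, marked=C D E F H
Mark A: refs=D D, marked=A C D E F H
Mark B: refs=null, marked=A B C D E F H
Unmarked (collected): G

Answer: A B C D E F H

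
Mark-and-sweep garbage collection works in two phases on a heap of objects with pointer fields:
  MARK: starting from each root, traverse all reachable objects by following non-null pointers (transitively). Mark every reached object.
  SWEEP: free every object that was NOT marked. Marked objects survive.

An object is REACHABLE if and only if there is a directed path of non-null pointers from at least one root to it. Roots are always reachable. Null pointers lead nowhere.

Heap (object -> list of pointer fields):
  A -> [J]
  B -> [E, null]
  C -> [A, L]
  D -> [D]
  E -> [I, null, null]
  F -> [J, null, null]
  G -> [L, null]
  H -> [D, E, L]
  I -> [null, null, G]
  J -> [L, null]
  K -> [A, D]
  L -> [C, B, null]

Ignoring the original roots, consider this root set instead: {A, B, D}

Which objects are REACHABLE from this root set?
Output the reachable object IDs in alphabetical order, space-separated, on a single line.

Answer: A B C D E G I J L

Derivation:
Roots: A B D
Mark A: refs=J, marked=A
Mark B: refs=E null, marked=A B
Mark D: refs=D, marked=A B D
Mark J: refs=L null, marked=A B D J
Mark E: refs=I null null, marked=A B D E J
Mark L: refs=C B null, marked=A B D E J L
Mark I: refs=null null G, marked=A B D E I J L
Mark C: refs=A L, marked=A B C D E I J L
Mark G: refs=L null, marked=A B C D E G I J L
Unmarked (collected): F H K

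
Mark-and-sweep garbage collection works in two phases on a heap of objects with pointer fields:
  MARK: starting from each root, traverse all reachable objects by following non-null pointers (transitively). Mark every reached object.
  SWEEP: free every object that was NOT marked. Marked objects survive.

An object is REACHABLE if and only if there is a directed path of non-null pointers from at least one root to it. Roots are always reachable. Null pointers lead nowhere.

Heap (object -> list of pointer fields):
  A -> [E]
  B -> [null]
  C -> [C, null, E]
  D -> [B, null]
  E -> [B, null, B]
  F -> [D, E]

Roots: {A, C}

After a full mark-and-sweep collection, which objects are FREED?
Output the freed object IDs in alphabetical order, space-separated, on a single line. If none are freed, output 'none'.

Roots: A C
Mark A: refs=E, marked=A
Mark C: refs=C null E, marked=A C
Mark E: refs=B null B, marked=A C E
Mark B: refs=null, marked=A B C E
Unmarked (collected): D F

Answer: D F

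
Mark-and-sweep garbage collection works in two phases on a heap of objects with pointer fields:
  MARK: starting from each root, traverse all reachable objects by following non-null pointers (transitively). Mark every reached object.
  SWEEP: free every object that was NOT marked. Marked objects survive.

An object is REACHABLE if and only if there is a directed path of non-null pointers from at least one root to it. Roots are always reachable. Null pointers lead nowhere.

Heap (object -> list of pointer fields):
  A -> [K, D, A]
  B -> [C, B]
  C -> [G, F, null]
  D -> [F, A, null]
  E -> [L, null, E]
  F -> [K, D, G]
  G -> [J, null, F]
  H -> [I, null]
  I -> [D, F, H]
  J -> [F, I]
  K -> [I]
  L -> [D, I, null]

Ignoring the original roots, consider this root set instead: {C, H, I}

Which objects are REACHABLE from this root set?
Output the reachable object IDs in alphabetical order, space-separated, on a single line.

Answer: A C D F G H I J K

Derivation:
Roots: C H I
Mark C: refs=G F null, marked=C
Mark H: refs=I null, marked=C H
Mark I: refs=D F H, marked=C H I
Mark G: refs=J null F, marked=C G H I
Mark F: refs=K D G, marked=C F G H I
Mark D: refs=F A null, marked=C D F G H I
Mark J: refs=F I, marked=C D F G H I J
Mark K: refs=I, marked=C D F G H I J K
Mark A: refs=K D A, marked=A C D F G H I J K
Unmarked (collected): B E L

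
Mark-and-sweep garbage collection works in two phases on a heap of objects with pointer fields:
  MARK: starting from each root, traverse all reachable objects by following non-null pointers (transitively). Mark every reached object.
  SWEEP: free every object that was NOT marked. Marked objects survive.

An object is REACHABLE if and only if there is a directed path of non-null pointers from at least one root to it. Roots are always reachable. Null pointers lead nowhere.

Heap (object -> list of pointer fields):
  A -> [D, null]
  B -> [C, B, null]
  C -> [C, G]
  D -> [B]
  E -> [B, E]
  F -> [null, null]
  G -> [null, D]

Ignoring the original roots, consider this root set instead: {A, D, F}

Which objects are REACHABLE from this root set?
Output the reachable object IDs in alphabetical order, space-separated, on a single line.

Roots: A D F
Mark A: refs=D null, marked=A
Mark D: refs=B, marked=A D
Mark F: refs=null null, marked=A D F
Mark B: refs=C B null, marked=A B D F
Mark C: refs=C G, marked=A B C D F
Mark G: refs=null D, marked=A B C D F G
Unmarked (collected): E

Answer: A B C D F G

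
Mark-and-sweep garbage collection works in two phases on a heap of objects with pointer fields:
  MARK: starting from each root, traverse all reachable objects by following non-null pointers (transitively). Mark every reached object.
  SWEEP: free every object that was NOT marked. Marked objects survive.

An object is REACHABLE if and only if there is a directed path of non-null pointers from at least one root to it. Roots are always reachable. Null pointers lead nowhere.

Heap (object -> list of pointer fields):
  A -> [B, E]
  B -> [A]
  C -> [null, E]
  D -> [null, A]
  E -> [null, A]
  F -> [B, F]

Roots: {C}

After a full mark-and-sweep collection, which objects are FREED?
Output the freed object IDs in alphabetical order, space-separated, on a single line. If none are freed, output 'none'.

Roots: C
Mark C: refs=null E, marked=C
Mark E: refs=null A, marked=C E
Mark A: refs=B E, marked=A C E
Mark B: refs=A, marked=A B C E
Unmarked (collected): D F

Answer: D F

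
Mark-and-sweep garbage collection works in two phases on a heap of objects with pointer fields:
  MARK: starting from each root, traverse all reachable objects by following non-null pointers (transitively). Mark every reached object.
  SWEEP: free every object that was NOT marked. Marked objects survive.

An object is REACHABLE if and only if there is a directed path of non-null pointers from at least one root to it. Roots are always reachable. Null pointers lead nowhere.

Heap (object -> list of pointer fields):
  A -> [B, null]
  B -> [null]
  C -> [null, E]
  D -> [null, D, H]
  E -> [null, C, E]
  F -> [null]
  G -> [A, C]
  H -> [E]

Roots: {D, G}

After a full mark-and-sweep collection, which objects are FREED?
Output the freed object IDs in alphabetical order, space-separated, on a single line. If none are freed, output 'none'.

Roots: D G
Mark D: refs=null D H, marked=D
Mark G: refs=A C, marked=D G
Mark H: refs=E, marked=D G H
Mark A: refs=B null, marked=A D G H
Mark C: refs=null E, marked=A C D G H
Mark E: refs=null C E, marked=A C D E G H
Mark B: refs=null, marked=A B C D E G H
Unmarked (collected): F

Answer: F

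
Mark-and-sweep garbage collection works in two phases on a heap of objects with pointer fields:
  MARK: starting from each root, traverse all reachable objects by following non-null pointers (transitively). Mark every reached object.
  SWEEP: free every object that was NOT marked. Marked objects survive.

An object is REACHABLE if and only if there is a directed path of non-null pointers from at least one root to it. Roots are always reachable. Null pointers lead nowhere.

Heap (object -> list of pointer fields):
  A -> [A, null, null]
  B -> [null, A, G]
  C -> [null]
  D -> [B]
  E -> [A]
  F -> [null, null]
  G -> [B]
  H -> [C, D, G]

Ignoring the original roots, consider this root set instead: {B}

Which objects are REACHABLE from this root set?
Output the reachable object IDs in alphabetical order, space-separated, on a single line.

Answer: A B G

Derivation:
Roots: B
Mark B: refs=null A G, marked=B
Mark A: refs=A null null, marked=A B
Mark G: refs=B, marked=A B G
Unmarked (collected): C D E F H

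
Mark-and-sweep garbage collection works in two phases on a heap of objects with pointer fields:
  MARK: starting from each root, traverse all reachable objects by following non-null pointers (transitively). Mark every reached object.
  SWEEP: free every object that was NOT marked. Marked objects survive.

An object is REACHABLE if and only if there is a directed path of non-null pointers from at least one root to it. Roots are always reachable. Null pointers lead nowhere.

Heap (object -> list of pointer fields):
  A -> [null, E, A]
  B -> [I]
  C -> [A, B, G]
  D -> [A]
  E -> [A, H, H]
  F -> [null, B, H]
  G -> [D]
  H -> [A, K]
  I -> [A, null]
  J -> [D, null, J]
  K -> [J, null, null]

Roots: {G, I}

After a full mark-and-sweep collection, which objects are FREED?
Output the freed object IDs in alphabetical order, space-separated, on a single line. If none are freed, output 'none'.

Roots: G I
Mark G: refs=D, marked=G
Mark I: refs=A null, marked=G I
Mark D: refs=A, marked=D G I
Mark A: refs=null E A, marked=A D G I
Mark E: refs=A H H, marked=A D E G I
Mark H: refs=A K, marked=A D E G H I
Mark K: refs=J null null, marked=A D E G H I K
Mark J: refs=D null J, marked=A D E G H I J K
Unmarked (collected): B C F

Answer: B C F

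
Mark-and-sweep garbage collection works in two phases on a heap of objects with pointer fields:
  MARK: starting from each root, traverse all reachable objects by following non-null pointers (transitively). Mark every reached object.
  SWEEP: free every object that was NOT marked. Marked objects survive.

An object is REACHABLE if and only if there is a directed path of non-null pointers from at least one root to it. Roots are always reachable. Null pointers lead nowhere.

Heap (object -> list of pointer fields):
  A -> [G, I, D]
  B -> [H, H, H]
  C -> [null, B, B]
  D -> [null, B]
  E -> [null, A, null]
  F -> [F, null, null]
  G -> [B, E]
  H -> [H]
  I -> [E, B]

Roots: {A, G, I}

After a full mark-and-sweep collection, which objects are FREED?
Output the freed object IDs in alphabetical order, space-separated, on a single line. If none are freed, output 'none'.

Answer: C F

Derivation:
Roots: A G I
Mark A: refs=G I D, marked=A
Mark G: refs=B E, marked=A G
Mark I: refs=E B, marked=A G I
Mark D: refs=null B, marked=A D G I
Mark B: refs=H H H, marked=A B D G I
Mark E: refs=null A null, marked=A B D E G I
Mark H: refs=H, marked=A B D E G H I
Unmarked (collected): C F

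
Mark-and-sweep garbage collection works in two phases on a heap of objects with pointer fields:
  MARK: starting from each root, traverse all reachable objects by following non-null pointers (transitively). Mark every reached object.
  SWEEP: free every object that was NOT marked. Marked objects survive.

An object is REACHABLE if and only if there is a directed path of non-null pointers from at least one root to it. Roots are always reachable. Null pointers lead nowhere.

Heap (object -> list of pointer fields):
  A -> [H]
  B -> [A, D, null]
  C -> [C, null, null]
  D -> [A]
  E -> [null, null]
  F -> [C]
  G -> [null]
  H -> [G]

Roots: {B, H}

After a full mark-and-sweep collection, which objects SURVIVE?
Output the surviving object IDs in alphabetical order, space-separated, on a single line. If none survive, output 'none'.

Answer: A B D G H

Derivation:
Roots: B H
Mark B: refs=A D null, marked=B
Mark H: refs=G, marked=B H
Mark A: refs=H, marked=A B H
Mark D: refs=A, marked=A B D H
Mark G: refs=null, marked=A B D G H
Unmarked (collected): C E F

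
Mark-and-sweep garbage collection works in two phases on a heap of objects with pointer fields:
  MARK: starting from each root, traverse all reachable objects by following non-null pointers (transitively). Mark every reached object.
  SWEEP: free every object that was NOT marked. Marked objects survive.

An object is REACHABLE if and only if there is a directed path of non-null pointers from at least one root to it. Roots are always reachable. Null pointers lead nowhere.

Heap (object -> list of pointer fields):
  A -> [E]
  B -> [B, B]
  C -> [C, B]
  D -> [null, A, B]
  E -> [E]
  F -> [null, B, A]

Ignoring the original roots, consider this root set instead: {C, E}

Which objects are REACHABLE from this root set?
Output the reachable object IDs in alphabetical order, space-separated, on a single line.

Roots: C E
Mark C: refs=C B, marked=C
Mark E: refs=E, marked=C E
Mark B: refs=B B, marked=B C E
Unmarked (collected): A D F

Answer: B C E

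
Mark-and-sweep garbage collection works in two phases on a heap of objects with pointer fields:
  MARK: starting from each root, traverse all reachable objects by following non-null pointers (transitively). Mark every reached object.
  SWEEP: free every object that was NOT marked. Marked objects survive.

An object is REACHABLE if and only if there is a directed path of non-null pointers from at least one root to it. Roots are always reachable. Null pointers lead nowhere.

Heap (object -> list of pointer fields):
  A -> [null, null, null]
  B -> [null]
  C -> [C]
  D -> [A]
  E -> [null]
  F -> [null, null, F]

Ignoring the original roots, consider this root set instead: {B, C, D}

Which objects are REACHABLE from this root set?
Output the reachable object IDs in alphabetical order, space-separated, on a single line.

Answer: A B C D

Derivation:
Roots: B C D
Mark B: refs=null, marked=B
Mark C: refs=C, marked=B C
Mark D: refs=A, marked=B C D
Mark A: refs=null null null, marked=A B C D
Unmarked (collected): E F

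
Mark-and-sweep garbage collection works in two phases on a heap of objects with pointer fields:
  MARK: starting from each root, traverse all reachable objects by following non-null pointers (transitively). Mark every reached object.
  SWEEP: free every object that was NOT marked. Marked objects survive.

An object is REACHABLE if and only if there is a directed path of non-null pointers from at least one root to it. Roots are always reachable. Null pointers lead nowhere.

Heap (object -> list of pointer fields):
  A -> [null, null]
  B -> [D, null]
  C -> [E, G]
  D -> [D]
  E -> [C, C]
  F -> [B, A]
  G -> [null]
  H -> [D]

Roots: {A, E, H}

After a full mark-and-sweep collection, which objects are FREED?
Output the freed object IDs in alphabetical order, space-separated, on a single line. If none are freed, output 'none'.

Answer: B F

Derivation:
Roots: A E H
Mark A: refs=null null, marked=A
Mark E: refs=C C, marked=A E
Mark H: refs=D, marked=A E H
Mark C: refs=E G, marked=A C E H
Mark D: refs=D, marked=A C D E H
Mark G: refs=null, marked=A C D E G H
Unmarked (collected): B F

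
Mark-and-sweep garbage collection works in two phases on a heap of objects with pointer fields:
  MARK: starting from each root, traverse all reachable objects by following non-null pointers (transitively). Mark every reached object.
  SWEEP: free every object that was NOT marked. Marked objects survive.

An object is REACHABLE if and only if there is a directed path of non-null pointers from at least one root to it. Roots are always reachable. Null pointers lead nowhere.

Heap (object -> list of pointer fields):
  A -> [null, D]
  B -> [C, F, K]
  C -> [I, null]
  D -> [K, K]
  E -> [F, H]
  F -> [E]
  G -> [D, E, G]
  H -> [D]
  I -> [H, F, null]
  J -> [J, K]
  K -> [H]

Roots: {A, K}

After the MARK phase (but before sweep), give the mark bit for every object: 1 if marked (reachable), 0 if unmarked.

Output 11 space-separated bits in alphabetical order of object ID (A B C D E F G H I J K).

Answer: 1 0 0 1 0 0 0 1 0 0 1

Derivation:
Roots: A K
Mark A: refs=null D, marked=A
Mark K: refs=H, marked=A K
Mark D: refs=K K, marked=A D K
Mark H: refs=D, marked=A D H K
Unmarked (collected): B C E F G I J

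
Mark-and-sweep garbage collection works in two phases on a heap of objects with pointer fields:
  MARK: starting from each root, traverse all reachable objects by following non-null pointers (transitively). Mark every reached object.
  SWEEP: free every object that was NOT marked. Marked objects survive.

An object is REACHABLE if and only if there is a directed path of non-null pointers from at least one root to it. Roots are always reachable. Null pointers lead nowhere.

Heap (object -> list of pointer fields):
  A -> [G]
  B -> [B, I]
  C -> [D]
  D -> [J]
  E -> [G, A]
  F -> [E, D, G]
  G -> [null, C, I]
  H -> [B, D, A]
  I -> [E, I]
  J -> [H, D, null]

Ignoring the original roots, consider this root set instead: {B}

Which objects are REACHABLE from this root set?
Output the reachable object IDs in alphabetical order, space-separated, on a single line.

Answer: A B C D E G H I J

Derivation:
Roots: B
Mark B: refs=B I, marked=B
Mark I: refs=E I, marked=B I
Mark E: refs=G A, marked=B E I
Mark G: refs=null C I, marked=B E G I
Mark A: refs=G, marked=A B E G I
Mark C: refs=D, marked=A B C E G I
Mark D: refs=J, marked=A B C D E G I
Mark J: refs=H D null, marked=A B C D E G I J
Mark H: refs=B D A, marked=A B C D E G H I J
Unmarked (collected): F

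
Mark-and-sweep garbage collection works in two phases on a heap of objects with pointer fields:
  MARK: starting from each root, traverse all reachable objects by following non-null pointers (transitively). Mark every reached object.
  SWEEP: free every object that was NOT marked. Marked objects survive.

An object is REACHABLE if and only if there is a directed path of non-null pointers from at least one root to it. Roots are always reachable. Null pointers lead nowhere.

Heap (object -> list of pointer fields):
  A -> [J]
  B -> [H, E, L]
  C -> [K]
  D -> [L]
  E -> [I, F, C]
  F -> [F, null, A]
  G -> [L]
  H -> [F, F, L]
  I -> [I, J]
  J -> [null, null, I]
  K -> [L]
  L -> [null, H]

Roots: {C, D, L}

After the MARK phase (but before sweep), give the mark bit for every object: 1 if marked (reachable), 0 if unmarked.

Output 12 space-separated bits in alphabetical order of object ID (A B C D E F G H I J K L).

Roots: C D L
Mark C: refs=K, marked=C
Mark D: refs=L, marked=C D
Mark L: refs=null H, marked=C D L
Mark K: refs=L, marked=C D K L
Mark H: refs=F F L, marked=C D H K L
Mark F: refs=F null A, marked=C D F H K L
Mark A: refs=J, marked=A C D F H K L
Mark J: refs=null null I, marked=A C D F H J K L
Mark I: refs=I J, marked=A C D F H I J K L
Unmarked (collected): B E G

Answer: 1 0 1 1 0 1 0 1 1 1 1 1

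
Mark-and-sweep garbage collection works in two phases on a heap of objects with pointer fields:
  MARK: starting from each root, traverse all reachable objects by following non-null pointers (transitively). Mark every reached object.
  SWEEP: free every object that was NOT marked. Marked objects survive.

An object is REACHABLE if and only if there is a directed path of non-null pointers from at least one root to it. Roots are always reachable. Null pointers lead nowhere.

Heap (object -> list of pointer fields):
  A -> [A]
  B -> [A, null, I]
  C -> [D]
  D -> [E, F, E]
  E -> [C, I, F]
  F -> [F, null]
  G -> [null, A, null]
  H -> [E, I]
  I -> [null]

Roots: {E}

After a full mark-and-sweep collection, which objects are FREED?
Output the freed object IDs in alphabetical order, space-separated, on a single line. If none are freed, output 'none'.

Answer: A B G H

Derivation:
Roots: E
Mark E: refs=C I F, marked=E
Mark C: refs=D, marked=C E
Mark I: refs=null, marked=C E I
Mark F: refs=F null, marked=C E F I
Mark D: refs=E F E, marked=C D E F I
Unmarked (collected): A B G H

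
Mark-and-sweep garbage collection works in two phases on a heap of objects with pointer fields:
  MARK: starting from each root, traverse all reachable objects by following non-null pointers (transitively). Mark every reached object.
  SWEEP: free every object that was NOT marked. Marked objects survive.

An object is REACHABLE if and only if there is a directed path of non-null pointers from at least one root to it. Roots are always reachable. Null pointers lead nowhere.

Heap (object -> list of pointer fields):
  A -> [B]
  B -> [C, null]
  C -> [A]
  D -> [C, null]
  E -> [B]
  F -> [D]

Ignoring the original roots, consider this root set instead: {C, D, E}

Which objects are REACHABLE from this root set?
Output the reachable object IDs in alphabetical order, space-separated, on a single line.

Roots: C D E
Mark C: refs=A, marked=C
Mark D: refs=C null, marked=C D
Mark E: refs=B, marked=C D E
Mark A: refs=B, marked=A C D E
Mark B: refs=C null, marked=A B C D E
Unmarked (collected): F

Answer: A B C D E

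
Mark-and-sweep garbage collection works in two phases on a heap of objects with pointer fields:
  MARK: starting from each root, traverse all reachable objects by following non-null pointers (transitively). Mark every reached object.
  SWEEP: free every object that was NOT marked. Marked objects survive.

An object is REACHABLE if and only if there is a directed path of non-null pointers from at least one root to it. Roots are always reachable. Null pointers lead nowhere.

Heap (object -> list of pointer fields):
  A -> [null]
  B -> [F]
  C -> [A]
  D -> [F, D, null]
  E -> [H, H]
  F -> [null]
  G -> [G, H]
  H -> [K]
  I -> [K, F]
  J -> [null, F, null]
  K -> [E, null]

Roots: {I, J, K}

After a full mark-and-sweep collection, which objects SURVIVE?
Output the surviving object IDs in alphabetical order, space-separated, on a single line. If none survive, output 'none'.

Roots: I J K
Mark I: refs=K F, marked=I
Mark J: refs=null F null, marked=I J
Mark K: refs=E null, marked=I J K
Mark F: refs=null, marked=F I J K
Mark E: refs=H H, marked=E F I J K
Mark H: refs=K, marked=E F H I J K
Unmarked (collected): A B C D G

Answer: E F H I J K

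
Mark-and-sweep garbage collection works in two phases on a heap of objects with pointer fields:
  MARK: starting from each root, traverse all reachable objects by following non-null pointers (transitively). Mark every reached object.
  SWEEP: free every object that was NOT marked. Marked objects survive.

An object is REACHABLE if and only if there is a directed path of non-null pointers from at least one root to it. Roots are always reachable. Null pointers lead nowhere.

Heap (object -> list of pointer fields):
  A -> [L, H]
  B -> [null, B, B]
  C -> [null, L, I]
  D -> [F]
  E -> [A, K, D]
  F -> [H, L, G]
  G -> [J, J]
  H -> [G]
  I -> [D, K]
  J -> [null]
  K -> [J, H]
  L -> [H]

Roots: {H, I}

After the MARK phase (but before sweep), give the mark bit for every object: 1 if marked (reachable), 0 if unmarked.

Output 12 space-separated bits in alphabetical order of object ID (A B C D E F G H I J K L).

Answer: 0 0 0 1 0 1 1 1 1 1 1 1

Derivation:
Roots: H I
Mark H: refs=G, marked=H
Mark I: refs=D K, marked=H I
Mark G: refs=J J, marked=G H I
Mark D: refs=F, marked=D G H I
Mark K: refs=J H, marked=D G H I K
Mark J: refs=null, marked=D G H I J K
Mark F: refs=H L G, marked=D F G H I J K
Mark L: refs=H, marked=D F G H I J K L
Unmarked (collected): A B C E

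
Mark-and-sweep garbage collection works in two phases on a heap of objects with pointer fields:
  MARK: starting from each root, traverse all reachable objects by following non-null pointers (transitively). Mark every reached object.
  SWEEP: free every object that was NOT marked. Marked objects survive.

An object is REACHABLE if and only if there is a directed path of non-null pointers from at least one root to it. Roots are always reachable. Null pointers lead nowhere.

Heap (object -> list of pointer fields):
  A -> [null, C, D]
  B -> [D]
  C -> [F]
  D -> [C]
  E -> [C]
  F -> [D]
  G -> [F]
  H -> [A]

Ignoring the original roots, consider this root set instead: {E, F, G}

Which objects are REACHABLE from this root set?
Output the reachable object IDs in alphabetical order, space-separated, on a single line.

Answer: C D E F G

Derivation:
Roots: E F G
Mark E: refs=C, marked=E
Mark F: refs=D, marked=E F
Mark G: refs=F, marked=E F G
Mark C: refs=F, marked=C E F G
Mark D: refs=C, marked=C D E F G
Unmarked (collected): A B H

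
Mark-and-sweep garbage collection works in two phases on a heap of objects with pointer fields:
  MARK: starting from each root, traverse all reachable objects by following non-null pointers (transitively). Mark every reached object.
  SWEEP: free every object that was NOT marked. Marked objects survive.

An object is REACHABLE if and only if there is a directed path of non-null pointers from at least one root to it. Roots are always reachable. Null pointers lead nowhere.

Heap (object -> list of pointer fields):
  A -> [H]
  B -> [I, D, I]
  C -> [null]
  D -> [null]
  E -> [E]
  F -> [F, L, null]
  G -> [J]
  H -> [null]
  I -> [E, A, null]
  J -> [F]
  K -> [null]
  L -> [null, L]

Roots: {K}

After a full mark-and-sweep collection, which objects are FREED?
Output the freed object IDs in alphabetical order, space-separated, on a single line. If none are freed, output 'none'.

Answer: A B C D E F G H I J L

Derivation:
Roots: K
Mark K: refs=null, marked=K
Unmarked (collected): A B C D E F G H I J L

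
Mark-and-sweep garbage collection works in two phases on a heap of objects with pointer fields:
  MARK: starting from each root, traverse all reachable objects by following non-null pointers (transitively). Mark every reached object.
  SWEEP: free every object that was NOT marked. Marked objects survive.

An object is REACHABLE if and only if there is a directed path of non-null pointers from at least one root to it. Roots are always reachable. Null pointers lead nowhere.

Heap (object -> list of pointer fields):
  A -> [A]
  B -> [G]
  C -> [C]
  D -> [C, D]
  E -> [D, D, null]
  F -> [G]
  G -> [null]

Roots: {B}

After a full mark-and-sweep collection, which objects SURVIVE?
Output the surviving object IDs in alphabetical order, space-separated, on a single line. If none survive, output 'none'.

Roots: B
Mark B: refs=G, marked=B
Mark G: refs=null, marked=B G
Unmarked (collected): A C D E F

Answer: B G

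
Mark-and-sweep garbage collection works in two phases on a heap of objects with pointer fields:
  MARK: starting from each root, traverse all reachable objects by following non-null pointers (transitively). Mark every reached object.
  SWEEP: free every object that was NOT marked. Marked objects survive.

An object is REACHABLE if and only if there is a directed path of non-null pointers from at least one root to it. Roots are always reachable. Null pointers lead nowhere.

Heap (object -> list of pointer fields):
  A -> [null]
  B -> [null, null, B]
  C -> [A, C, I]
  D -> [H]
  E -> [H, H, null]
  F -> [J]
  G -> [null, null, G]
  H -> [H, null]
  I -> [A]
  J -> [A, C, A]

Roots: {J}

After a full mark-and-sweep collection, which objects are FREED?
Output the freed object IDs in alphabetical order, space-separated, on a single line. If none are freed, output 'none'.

Answer: B D E F G H

Derivation:
Roots: J
Mark J: refs=A C A, marked=J
Mark A: refs=null, marked=A J
Mark C: refs=A C I, marked=A C J
Mark I: refs=A, marked=A C I J
Unmarked (collected): B D E F G H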